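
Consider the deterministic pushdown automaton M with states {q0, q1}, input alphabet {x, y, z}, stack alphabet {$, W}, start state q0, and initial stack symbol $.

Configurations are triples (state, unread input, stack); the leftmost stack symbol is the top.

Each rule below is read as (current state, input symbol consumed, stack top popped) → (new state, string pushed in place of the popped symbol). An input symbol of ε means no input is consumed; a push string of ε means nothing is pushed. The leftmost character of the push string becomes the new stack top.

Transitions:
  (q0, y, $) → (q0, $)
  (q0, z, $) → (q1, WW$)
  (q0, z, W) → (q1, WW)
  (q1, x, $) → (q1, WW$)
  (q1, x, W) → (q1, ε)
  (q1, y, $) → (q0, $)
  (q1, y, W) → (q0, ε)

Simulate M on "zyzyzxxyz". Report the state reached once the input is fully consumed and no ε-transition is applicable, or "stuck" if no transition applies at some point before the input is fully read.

(q0, zyzyzxxyz, $) ⊢ (q1, yzyzxxyz, WW$) ⊢ (q0, zyzxxyz, W$) ⊢ (q1, yzxxyz, WW$) ⊢ (q0, zxxyz, W$) ⊢ (q1, xxyz, WW$) ⊢ (q1, xyz, W$) ⊢ (q1, yz, $) ⊢ (q0, z, $) ⊢ (q1, ε, WW$)
All input consumed; M is in state q1.

q1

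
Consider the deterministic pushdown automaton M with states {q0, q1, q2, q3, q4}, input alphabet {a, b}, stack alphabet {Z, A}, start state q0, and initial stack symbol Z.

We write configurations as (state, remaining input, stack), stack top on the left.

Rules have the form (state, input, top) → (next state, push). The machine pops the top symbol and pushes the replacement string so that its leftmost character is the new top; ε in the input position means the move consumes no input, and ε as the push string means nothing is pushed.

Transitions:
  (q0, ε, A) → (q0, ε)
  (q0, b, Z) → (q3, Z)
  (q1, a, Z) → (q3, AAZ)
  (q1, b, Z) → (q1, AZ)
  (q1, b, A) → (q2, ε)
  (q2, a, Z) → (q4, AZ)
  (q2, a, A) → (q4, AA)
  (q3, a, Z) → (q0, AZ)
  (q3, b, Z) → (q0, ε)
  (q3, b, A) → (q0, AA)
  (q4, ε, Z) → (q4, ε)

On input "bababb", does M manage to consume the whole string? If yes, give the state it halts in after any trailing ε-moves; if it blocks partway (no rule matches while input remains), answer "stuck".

q0

(q0, bababb, Z) ⊢ (q3, ababb, Z) ⊢ (q0, babb, AZ) ⊢ (q0, babb, Z) ⊢ (q3, abb, Z) ⊢ (q0, bb, AZ) ⊢ (q0, bb, Z) ⊢ (q3, b, Z) ⊢ (q0, ε, ε)
All input consumed; M is in state q0.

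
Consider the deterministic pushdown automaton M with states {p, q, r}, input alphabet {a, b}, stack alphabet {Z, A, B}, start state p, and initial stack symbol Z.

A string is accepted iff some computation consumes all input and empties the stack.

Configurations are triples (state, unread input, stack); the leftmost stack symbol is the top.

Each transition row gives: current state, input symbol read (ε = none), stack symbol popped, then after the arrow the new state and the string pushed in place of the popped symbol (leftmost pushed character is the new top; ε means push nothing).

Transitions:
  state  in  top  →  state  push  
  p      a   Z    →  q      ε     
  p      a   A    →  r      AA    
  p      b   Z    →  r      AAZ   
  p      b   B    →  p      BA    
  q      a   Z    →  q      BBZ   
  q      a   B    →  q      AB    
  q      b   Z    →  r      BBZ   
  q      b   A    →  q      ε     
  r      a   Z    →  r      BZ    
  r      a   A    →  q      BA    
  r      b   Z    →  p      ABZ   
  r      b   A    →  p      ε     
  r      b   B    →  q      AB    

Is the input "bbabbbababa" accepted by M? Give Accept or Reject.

Reject

(p, bbabbbababa, Z)
  read b, top Z: go to r, push AAZ → (r, babbbababa, AAZ)
  read b, top A: go to p, push ε → (p, abbbababa, AZ)
  read a, top A: go to r, push AA → (r, bbbababa, AAZ)
  read b, top A: go to p, push ε → (p, bbababa, AZ)
No transition applies at (p, bbababa, AZ); input not fully consumed.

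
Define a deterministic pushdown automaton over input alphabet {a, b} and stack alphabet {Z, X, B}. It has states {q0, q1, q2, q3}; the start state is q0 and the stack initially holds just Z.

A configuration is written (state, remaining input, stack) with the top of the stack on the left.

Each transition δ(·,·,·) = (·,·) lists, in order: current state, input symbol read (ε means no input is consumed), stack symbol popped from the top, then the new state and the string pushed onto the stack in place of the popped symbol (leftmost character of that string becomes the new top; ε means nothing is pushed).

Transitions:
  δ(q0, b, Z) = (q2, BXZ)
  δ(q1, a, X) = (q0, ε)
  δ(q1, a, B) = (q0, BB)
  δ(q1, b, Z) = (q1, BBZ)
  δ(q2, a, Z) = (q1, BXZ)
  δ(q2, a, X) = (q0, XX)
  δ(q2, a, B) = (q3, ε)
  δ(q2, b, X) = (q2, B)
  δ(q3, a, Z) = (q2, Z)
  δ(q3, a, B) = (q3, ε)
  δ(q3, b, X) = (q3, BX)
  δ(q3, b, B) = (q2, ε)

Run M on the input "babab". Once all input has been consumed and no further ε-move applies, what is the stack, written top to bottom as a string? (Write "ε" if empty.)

BXZ

(q0, babab, Z) ⊢ (q2, abab, BXZ) ⊢ (q3, bab, XZ) ⊢ (q3, ab, BXZ) ⊢ (q3, b, XZ) ⊢ (q3, ε, BXZ)
All input consumed in state q3 with stack BXZ.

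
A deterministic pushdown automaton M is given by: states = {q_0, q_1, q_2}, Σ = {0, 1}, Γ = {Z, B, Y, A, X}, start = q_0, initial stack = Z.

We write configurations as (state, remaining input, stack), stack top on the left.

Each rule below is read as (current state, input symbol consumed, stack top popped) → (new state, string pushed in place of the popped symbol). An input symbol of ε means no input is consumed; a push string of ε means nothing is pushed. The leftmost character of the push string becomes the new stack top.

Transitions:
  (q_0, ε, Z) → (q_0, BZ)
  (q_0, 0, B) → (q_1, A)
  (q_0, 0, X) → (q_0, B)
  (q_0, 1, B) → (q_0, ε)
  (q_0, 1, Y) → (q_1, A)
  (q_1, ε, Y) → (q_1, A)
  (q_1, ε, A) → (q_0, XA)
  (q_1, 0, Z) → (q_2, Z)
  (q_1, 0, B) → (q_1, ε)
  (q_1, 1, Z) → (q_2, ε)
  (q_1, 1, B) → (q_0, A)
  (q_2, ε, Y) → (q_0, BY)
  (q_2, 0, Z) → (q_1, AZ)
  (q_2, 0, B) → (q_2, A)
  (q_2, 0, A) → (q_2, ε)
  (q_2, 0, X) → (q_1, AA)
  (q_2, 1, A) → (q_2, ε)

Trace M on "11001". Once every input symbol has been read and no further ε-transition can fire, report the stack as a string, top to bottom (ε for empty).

(q_0, 11001, Z) ⊢ (q_0, 11001, BZ) ⊢ (q_0, 1001, Z) ⊢ (q_0, 1001, BZ) ⊢ (q_0, 001, Z) ⊢ (q_0, 001, BZ) ⊢ (q_1, 01, AZ) ⊢ (q_0, 01, XAZ) ⊢ (q_0, 1, BAZ) ⊢ (q_0, ε, AZ)
All input consumed in state q_0 with stack AZ.

AZ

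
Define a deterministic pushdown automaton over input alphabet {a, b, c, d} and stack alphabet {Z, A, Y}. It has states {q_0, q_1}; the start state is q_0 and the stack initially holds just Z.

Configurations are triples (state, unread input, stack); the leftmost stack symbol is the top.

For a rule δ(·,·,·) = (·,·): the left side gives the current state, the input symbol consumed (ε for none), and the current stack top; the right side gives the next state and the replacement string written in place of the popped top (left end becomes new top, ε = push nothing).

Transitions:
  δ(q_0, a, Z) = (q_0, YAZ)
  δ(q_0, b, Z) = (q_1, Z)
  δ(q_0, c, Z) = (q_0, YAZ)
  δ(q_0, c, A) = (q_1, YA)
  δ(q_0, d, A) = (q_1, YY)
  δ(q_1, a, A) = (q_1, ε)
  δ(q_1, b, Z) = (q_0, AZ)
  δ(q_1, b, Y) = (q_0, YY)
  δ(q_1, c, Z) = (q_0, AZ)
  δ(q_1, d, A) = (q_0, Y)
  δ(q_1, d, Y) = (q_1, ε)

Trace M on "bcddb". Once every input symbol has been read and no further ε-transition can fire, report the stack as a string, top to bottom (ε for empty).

YYZ

(q_0, bcddb, Z)
  read b, top Z: go to q_1, push Z → (q_1, cddb, Z)
  read c, top Z: go to q_0, push AZ → (q_0, ddb, AZ)
  read d, top A: go to q_1, push YY → (q_1, db, YYZ)
  read d, top Y: go to q_1, push ε → (q_1, b, YZ)
  read b, top Y: go to q_0, push YY → (q_0, ε, YYZ)
All input consumed in state q_0 with stack YYZ.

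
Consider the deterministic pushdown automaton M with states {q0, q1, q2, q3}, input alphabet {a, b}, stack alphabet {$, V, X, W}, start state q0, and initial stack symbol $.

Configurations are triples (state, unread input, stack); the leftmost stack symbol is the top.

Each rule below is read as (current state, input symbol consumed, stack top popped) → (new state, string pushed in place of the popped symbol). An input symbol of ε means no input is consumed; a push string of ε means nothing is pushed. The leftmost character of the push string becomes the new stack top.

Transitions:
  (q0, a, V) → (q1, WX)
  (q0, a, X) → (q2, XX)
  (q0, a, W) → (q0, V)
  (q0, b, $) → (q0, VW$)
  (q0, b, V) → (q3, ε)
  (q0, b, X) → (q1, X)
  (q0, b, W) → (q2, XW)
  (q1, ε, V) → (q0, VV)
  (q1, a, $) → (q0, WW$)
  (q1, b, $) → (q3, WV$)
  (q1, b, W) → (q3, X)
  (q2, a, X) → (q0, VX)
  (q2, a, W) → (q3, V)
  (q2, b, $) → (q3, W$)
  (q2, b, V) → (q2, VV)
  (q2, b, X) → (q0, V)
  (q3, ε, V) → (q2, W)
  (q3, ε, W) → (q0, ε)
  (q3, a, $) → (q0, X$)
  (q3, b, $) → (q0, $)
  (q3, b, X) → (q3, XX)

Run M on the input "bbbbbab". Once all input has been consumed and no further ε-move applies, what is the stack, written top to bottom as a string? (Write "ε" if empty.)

XXW$

(q0, bbbbbab, $)
  read b, top $: go to q0, push VW$ → (q0, bbbbab, VW$)
  read b, top V: go to q3, push ε → (q3, bbbab, W$)
  ε-move, top W: go to q0, push ε → (q0, bbbab, $)
  read b, top $: go to q0, push VW$ → (q0, bbab, VW$)
  read b, top V: go to q3, push ε → (q3, bab, W$)
  ε-move, top W: go to q0, push ε → (q0, bab, $)
  read b, top $: go to q0, push VW$ → (q0, ab, VW$)
  read a, top V: go to q1, push WX → (q1, b, WXW$)
  read b, top W: go to q3, push X → (q3, ε, XXW$)
All input consumed in state q3 with stack XXW$.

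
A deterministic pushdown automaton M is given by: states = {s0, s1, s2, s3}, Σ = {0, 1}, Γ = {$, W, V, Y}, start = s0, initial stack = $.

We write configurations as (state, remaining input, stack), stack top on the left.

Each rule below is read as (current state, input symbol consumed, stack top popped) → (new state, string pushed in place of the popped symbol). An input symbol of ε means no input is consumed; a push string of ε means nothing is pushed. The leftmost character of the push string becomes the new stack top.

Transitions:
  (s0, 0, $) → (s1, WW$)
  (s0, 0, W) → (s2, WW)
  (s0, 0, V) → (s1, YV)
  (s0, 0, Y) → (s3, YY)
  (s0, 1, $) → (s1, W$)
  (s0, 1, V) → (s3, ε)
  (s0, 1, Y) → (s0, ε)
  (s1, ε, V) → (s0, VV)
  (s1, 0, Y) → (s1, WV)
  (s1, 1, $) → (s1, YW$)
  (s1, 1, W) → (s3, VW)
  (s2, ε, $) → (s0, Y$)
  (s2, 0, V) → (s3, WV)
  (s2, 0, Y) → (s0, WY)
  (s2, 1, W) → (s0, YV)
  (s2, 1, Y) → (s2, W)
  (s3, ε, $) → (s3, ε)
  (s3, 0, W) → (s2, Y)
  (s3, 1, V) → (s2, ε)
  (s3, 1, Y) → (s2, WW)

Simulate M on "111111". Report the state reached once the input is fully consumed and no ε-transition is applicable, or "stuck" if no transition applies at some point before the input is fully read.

(s0, 111111, $)
  read 1, top $: go to s1, push W$ → (s1, 11111, W$)
  read 1, top W: go to s3, push VW → (s3, 1111, VW$)
  read 1, top V: go to s2, push ε → (s2, 111, W$)
  read 1, top W: go to s0, push YV → (s0, 11, YV$)
  read 1, top Y: go to s0, push ε → (s0, 1, V$)
  read 1, top V: go to s3, push ε → (s3, ε, $)
  ε-move, top $: go to s3, push ε → (s3, ε, ε)
All input consumed; M is in state s3.

s3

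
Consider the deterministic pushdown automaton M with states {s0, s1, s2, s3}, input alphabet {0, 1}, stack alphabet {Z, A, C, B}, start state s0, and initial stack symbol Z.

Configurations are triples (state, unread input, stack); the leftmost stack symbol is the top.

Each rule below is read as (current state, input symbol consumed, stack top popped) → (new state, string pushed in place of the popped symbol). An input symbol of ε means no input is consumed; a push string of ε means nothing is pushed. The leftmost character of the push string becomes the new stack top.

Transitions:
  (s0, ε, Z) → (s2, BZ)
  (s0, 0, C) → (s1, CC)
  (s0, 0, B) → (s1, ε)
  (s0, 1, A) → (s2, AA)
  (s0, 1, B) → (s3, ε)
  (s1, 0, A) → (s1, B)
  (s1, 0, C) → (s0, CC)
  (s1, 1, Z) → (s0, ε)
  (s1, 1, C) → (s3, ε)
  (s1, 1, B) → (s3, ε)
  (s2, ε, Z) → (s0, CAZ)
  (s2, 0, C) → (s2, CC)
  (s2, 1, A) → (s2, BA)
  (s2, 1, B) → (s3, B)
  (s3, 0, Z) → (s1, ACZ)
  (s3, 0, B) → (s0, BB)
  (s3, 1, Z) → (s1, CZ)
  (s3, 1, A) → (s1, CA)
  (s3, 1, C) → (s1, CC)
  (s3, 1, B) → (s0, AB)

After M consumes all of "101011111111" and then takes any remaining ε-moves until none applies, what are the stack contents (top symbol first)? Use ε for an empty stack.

(s0, 101011111111, Z)
  ε-move, top Z: go to s2, push BZ → (s2, 101011111111, BZ)
  read 1, top B: go to s3, push B → (s3, 01011111111, BZ)
  read 0, top B: go to s0, push BB → (s0, 1011111111, BBZ)
  read 1, top B: go to s3, push ε → (s3, 011111111, BZ)
  read 0, top B: go to s0, push BB → (s0, 11111111, BBZ)
  read 1, top B: go to s3, push ε → (s3, 1111111, BZ)
  read 1, top B: go to s0, push AB → (s0, 111111, ABZ)
  read 1, top A: go to s2, push AA → (s2, 11111, AABZ)
  read 1, top A: go to s2, push BA → (s2, 1111, BAABZ)
  read 1, top B: go to s3, push B → (s3, 111, BAABZ)
  read 1, top B: go to s0, push AB → (s0, 11, ABAABZ)
  read 1, top A: go to s2, push AA → (s2, 1, AABAABZ)
  read 1, top A: go to s2, push BA → (s2, ε, BAABAABZ)
All input consumed in state s2 with stack BAABAABZ.

BAABAABZ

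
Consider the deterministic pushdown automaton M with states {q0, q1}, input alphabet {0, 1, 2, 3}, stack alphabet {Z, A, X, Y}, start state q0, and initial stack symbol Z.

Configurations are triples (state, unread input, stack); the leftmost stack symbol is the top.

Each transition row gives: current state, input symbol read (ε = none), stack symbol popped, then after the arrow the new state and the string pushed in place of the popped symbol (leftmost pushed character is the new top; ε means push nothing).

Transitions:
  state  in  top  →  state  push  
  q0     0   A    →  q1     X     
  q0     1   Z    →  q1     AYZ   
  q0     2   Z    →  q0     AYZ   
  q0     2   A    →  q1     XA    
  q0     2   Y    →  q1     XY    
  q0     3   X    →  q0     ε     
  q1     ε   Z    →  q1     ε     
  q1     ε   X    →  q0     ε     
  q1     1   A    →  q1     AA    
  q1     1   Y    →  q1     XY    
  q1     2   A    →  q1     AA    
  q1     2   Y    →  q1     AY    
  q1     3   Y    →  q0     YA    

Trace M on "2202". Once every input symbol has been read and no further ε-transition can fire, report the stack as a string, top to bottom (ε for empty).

YZ

(q0, 2202, Z)
  read 2, top Z: go to q0, push AYZ → (q0, 202, AYZ)
  read 2, top A: go to q1, push XA → (q1, 02, XAYZ)
  ε-move, top X: go to q0, push ε → (q0, 02, AYZ)
  read 0, top A: go to q1, push X → (q1, 2, XYZ)
  ε-move, top X: go to q0, push ε → (q0, 2, YZ)
  read 2, top Y: go to q1, push XY → (q1, ε, XYZ)
  ε-move, top X: go to q0, push ε → (q0, ε, YZ)
All input consumed in state q0 with stack YZ.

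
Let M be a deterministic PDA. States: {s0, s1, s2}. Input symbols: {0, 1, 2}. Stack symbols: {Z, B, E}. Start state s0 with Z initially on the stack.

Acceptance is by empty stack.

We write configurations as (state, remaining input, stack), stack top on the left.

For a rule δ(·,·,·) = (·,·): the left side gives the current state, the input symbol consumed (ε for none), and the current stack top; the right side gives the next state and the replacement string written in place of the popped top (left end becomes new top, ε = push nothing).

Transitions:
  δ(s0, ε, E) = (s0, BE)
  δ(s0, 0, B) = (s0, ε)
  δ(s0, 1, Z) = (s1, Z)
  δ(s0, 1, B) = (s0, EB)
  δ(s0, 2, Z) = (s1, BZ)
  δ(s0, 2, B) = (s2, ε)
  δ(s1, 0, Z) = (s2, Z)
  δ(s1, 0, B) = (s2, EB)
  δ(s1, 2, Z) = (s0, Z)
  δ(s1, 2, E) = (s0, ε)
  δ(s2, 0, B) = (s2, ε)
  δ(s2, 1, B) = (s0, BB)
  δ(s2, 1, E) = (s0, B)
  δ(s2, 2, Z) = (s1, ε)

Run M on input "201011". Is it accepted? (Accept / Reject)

(s0, 201011, Z)
  read 2, top Z: go to s1, push BZ → (s1, 01011, BZ)
  read 0, top B: go to s2, push EB → (s2, 1011, EBZ)
  read 1, top E: go to s0, push B → (s0, 011, BBZ)
  read 0, top B: go to s0, push ε → (s0, 11, BZ)
  read 1, top B: go to s0, push EB → (s0, 1, EBZ)
  ε-move, top E: go to s0, push BE → (s0, 1, BEBZ)
  read 1, top B: go to s0, push EB → (s0, ε, EBEBZ)
  ε-move, top E: go to s0, push BE → (s0, ε, BEBEBZ)
All input consumed; stack is BEBEBZ, not empty, and no further ε-move applies.

Reject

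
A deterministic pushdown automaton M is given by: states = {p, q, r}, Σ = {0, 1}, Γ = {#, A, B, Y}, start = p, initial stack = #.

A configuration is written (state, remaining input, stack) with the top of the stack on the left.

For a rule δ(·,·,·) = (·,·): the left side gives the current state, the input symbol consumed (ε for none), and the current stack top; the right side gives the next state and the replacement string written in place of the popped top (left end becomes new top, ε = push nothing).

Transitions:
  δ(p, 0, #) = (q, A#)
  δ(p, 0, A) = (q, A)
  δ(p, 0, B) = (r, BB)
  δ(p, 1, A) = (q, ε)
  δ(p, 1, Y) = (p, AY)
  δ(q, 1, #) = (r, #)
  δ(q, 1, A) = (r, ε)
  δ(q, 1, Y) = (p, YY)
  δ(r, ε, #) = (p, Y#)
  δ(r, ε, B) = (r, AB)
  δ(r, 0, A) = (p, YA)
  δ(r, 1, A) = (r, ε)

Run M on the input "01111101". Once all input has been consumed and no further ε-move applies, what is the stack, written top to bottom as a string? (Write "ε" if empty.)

YY#

(p, 01111101, #)
  read 0, top #: go to q, push A# → (q, 1111101, A#)
  read 1, top A: go to r, push ε → (r, 111101, #)
  ε-move, top #: go to p, push Y# → (p, 111101, Y#)
  read 1, top Y: go to p, push AY → (p, 11101, AY#)
  read 1, top A: go to q, push ε → (q, 1101, Y#)
  read 1, top Y: go to p, push YY → (p, 101, YY#)
  read 1, top Y: go to p, push AY → (p, 01, AYY#)
  read 0, top A: go to q, push A → (q, 1, AYY#)
  read 1, top A: go to r, push ε → (r, ε, YY#)
All input consumed in state r with stack YY#.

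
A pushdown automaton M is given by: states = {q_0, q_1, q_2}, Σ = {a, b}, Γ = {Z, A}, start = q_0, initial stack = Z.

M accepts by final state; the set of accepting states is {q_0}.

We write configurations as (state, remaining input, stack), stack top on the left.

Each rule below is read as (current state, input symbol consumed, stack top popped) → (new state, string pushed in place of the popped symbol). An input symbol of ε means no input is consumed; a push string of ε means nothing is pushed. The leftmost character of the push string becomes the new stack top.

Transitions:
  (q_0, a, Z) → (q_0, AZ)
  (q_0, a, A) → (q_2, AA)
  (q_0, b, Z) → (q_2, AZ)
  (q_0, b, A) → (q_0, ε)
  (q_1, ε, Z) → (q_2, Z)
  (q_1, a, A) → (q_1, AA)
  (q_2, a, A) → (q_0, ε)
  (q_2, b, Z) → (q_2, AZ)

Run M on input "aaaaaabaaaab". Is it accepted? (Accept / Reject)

Reject

No computation consumes all input and reaches a final state.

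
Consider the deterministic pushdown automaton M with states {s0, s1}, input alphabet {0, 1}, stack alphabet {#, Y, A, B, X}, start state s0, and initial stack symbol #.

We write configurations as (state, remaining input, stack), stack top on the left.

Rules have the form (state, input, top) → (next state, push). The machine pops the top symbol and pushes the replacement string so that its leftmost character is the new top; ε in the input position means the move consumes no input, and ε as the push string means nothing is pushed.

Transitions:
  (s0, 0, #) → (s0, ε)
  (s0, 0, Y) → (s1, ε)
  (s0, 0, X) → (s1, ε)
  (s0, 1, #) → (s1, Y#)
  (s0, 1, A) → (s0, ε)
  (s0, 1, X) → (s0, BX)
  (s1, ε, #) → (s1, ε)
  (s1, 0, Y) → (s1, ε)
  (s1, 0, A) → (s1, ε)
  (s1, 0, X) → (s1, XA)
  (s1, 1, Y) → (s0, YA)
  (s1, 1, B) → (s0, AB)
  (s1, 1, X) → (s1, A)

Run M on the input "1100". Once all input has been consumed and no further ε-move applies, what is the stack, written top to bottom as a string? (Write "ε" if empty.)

ε

(s0, 1100, #)
  read 1, top #: go to s1, push Y# → (s1, 100, Y#)
  read 1, top Y: go to s0, push YA → (s0, 00, YA#)
  read 0, top Y: go to s1, push ε → (s1, 0, A#)
  read 0, top A: go to s1, push ε → (s1, ε, #)
  ε-move, top #: go to s1, push ε → (s1, ε, ε)
All input consumed in state s1 with stack ε.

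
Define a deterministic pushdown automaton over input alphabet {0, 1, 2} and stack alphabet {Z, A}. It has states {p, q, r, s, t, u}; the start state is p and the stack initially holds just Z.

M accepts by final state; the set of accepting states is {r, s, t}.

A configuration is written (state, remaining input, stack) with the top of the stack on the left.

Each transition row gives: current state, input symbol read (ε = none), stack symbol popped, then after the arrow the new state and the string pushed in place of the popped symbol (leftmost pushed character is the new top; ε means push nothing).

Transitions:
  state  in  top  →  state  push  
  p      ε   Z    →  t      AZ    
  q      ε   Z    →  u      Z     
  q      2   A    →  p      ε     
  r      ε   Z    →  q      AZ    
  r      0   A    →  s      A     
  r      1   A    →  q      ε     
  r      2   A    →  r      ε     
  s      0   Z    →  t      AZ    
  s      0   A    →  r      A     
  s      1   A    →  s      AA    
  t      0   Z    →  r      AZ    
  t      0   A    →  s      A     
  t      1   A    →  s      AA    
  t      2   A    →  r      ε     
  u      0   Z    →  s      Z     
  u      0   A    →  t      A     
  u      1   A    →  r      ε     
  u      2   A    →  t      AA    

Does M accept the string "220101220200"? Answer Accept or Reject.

Reject

(p, 220101220200, Z) ⊢ (t, 220101220200, AZ) ⊢ (r, 20101220200, Z) ⊢ (q, 20101220200, AZ) ⊢ (p, 0101220200, Z) ⊢ (t, 0101220200, AZ) ⊢ (s, 101220200, AZ) ⊢ (s, 01220200, AAZ) ⊢ (r, 1220200, AAZ) ⊢ (q, 220200, AZ) ⊢ (p, 20200, Z) ⊢ (t, 20200, AZ) ⊢ (r, 0200, Z) ⊢ (q, 0200, AZ)
No transition applies at (q, 0200, AZ); input not fully consumed.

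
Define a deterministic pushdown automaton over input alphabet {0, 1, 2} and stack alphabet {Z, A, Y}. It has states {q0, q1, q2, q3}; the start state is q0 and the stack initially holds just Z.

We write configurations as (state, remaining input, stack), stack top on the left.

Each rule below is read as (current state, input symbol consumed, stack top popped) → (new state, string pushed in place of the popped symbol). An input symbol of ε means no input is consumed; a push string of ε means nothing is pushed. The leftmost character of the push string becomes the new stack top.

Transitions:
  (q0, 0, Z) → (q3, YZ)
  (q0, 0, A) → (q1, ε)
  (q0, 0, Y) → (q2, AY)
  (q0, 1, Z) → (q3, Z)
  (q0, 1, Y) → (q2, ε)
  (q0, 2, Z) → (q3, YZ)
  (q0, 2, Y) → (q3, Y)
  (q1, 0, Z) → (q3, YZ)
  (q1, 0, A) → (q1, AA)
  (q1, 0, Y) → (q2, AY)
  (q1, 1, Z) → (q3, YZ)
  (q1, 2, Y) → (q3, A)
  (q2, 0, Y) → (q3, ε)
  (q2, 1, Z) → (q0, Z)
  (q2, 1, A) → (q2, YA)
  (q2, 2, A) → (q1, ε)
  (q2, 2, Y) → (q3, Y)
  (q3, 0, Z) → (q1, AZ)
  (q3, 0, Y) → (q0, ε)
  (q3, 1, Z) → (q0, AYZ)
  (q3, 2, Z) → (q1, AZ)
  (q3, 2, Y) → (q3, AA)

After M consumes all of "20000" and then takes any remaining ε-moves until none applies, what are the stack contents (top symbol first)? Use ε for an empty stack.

(q0, 20000, Z)
  read 2, top Z: go to q3, push YZ → (q3, 0000, YZ)
  read 0, top Y: go to q0, push ε → (q0, 000, Z)
  read 0, top Z: go to q3, push YZ → (q3, 00, YZ)
  read 0, top Y: go to q0, push ε → (q0, 0, Z)
  read 0, top Z: go to q3, push YZ → (q3, ε, YZ)
All input consumed in state q3 with stack YZ.

YZ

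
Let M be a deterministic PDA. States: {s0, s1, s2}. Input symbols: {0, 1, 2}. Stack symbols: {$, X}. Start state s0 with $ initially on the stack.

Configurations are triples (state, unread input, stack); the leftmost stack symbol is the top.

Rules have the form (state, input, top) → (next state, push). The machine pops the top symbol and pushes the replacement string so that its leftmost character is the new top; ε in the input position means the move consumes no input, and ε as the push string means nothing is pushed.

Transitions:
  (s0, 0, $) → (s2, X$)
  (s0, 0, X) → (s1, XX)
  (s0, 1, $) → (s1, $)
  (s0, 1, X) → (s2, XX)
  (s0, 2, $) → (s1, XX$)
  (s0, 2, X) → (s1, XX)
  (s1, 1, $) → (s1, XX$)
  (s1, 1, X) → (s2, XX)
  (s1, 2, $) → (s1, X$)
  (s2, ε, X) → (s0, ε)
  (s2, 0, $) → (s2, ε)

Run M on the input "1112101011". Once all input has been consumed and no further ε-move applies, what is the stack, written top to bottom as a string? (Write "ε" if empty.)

(s0, 1112101011, $)
  read 1, top $: go to s1, push $ → (s1, 112101011, $)
  read 1, top $: go to s1, push XX$ → (s1, 12101011, XX$)
  read 1, top X: go to s2, push XX → (s2, 2101011, XXX$)
  ε-move, top X: go to s0, push ε → (s0, 2101011, XX$)
  read 2, top X: go to s1, push XX → (s1, 101011, XXX$)
  read 1, top X: go to s2, push XX → (s2, 01011, XXXX$)
  ε-move, top X: go to s0, push ε → (s0, 01011, XXX$)
  read 0, top X: go to s1, push XX → (s1, 1011, XXXX$)
  read 1, top X: go to s2, push XX → (s2, 011, XXXXX$)
  ε-move, top X: go to s0, push ε → (s0, 011, XXXX$)
  read 0, top X: go to s1, push XX → (s1, 11, XXXXX$)
  read 1, top X: go to s2, push XX → (s2, 1, XXXXXX$)
  ε-move, top X: go to s0, push ε → (s0, 1, XXXXX$)
  read 1, top X: go to s2, push XX → (s2, ε, XXXXXX$)
  ε-move, top X: go to s0, push ε → (s0, ε, XXXXX$)
All input consumed in state s0 with stack XXXXX$.

XXXXX$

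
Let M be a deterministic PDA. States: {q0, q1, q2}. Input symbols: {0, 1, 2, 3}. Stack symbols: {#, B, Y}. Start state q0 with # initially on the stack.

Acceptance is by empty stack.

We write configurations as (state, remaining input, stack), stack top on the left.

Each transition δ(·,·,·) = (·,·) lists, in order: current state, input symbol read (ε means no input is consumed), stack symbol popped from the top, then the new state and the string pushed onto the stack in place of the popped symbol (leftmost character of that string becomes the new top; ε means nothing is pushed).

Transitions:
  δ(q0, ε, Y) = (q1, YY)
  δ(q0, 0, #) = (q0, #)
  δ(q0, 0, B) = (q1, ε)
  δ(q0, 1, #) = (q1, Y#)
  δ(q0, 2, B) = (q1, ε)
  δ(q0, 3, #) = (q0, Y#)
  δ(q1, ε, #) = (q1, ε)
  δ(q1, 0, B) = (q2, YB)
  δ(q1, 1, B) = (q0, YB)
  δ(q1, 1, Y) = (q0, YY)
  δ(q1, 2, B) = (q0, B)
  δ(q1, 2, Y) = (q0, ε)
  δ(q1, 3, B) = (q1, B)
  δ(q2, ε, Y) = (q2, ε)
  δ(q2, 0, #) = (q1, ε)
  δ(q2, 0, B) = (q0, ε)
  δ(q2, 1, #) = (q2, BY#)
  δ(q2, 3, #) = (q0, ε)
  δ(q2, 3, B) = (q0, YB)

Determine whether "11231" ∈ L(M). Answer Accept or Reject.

Reject

(q0, 11231, #) ⊢ (q1, 1231, Y#) ⊢ (q0, 231, YY#) ⊢ (q1, 231, YYY#) ⊢ (q0, 31, YY#) ⊢ (q1, 31, YYY#)
No transition applies at (q1, 31, YYY#); input not fully consumed.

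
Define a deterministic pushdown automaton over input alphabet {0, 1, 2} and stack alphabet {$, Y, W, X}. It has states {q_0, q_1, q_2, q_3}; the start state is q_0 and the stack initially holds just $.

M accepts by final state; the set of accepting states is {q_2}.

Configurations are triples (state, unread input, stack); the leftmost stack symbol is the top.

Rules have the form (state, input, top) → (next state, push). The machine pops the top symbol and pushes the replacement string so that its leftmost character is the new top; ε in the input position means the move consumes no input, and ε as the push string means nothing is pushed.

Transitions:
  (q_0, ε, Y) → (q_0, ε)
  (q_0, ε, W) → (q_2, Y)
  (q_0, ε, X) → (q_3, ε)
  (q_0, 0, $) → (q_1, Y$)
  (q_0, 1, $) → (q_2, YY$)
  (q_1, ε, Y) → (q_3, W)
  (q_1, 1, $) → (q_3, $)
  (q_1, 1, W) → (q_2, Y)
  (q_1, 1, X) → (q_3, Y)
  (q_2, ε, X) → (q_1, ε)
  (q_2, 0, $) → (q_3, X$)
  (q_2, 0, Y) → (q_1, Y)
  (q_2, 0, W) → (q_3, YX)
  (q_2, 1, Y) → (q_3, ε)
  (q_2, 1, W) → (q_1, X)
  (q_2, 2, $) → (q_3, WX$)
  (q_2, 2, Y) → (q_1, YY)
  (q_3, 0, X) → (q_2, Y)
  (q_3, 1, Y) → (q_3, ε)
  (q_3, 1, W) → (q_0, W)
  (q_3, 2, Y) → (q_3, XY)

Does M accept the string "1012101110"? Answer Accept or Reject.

Reject

(q_0, 1012101110, $) ⊢ (q_2, 012101110, YY$) ⊢ (q_1, 12101110, YY$) ⊢ (q_3, 12101110, WY$) ⊢ (q_0, 2101110, WY$) ⊢ (q_2, 2101110, YY$) ⊢ (q_1, 101110, YYY$) ⊢ (q_3, 101110, WYY$) ⊢ (q_0, 01110, WYY$) ⊢ (q_2, 01110, YYY$) ⊢ (q_1, 1110, YYY$) ⊢ (q_3, 1110, WYY$) ⊢ (q_0, 110, WYY$) ⊢ (q_2, 110, YYY$) ⊢ (q_3, 10, YY$) ⊢ (q_3, 0, Y$)
No transition applies at (q_3, 0, Y$); input not fully consumed.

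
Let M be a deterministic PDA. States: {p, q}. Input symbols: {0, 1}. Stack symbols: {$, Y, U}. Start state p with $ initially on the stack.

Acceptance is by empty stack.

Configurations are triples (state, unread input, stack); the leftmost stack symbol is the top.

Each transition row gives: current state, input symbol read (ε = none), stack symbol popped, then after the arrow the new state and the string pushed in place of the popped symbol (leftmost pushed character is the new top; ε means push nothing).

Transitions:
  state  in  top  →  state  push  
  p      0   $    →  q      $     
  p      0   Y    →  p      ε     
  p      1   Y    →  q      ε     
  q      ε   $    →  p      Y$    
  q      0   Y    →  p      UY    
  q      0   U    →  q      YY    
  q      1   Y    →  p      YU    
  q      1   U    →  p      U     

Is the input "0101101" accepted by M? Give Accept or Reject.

(p, 0101101, $)
  read 0, top $: go to q, push $ → (q, 101101, $)
  ε-move, top $: go to p, push Y$ → (p, 101101, Y$)
  read 1, top Y: go to q, push ε → (q, 01101, $)
  ε-move, top $: go to p, push Y$ → (p, 01101, Y$)
  read 0, top Y: go to p, push ε → (p, 1101, $)
No transition applies at (p, 1101, $); input not fully consumed.

Reject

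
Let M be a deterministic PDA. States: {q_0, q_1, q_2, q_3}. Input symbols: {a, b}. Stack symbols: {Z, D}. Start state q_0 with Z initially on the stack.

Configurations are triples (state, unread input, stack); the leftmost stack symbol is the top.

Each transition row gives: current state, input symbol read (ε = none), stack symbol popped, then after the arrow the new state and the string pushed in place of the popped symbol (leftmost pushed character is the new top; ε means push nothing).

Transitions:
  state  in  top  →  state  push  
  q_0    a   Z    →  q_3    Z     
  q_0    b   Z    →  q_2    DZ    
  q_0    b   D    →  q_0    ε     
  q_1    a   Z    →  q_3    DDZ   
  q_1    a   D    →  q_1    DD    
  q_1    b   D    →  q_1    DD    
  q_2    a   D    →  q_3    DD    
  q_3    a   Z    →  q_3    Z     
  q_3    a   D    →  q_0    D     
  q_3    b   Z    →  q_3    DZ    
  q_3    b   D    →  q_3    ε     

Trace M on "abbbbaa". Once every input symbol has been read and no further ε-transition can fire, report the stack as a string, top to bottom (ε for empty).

(q_0, abbbbaa, Z)
  read a, top Z: go to q_3, push Z → (q_3, bbbbaa, Z)
  read b, top Z: go to q_3, push DZ → (q_3, bbbaa, DZ)
  read b, top D: go to q_3, push ε → (q_3, bbaa, Z)
  read b, top Z: go to q_3, push DZ → (q_3, baa, DZ)
  read b, top D: go to q_3, push ε → (q_3, aa, Z)
  read a, top Z: go to q_3, push Z → (q_3, a, Z)
  read a, top Z: go to q_3, push Z → (q_3, ε, Z)
All input consumed in state q_3 with stack Z.

Z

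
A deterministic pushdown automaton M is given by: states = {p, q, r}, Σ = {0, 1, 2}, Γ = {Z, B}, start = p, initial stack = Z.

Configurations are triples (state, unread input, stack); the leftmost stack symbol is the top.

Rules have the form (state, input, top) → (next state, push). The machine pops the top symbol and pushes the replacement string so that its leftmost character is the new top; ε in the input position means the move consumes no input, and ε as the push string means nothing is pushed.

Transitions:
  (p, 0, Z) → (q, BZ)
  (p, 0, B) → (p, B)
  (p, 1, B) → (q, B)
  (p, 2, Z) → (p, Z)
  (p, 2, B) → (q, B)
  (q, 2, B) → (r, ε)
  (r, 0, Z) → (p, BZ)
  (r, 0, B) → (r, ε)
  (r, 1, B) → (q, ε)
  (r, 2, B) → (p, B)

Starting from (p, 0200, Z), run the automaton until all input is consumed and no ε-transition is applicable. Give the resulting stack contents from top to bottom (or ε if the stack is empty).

BZ

(p, 0200, Z) ⊢ (q, 200, BZ) ⊢ (r, 00, Z) ⊢ (p, 0, BZ) ⊢ (p, ε, BZ)
All input consumed in state p with stack BZ.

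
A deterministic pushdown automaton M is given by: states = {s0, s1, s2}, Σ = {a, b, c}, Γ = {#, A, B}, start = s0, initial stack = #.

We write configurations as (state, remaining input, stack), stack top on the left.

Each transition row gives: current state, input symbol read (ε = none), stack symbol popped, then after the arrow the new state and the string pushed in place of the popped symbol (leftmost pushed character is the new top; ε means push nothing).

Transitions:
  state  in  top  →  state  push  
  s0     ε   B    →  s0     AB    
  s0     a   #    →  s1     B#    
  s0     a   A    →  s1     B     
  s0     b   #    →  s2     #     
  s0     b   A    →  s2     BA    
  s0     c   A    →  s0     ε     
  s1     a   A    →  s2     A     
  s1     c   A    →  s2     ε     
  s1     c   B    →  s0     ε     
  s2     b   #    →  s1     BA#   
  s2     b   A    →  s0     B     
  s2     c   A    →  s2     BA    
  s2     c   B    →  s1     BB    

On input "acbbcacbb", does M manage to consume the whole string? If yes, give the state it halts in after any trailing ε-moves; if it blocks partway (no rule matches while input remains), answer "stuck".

s1

(s0, acbbcacbb, #)
  read a, top #: go to s1, push B# → (s1, cbbcacbb, B#)
  read c, top B: go to s0, push ε → (s0, bbcacbb, #)
  read b, top #: go to s2, push # → (s2, bcacbb, #)
  read b, top #: go to s1, push BA# → (s1, cacbb, BA#)
  read c, top B: go to s0, push ε → (s0, acbb, A#)
  read a, top A: go to s1, push B → (s1, cbb, B#)
  read c, top B: go to s0, push ε → (s0, bb, #)
  read b, top #: go to s2, push # → (s2, b, #)
  read b, top #: go to s1, push BA# → (s1, ε, BA#)
All input consumed; M is in state s1.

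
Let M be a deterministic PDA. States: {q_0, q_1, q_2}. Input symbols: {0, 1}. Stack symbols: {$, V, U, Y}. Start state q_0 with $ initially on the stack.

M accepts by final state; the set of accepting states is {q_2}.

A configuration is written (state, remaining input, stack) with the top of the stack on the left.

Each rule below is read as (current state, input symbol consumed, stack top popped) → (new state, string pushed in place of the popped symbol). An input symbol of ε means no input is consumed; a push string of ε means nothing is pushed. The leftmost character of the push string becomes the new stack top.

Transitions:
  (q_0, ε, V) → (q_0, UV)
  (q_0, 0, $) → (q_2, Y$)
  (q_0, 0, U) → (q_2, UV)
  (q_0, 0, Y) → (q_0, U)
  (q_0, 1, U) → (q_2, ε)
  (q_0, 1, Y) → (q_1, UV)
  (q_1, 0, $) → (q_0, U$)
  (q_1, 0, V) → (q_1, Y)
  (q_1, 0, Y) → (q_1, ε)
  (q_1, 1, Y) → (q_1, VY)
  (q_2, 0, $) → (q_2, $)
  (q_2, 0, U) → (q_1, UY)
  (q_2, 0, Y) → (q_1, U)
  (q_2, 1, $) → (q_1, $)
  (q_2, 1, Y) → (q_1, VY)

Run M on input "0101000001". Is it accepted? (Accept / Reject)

(q_0, 0101000001, $)
  read 0, top $: go to q_2, push Y$ → (q_2, 101000001, Y$)
  read 1, top Y: go to q_1, push VY → (q_1, 01000001, VY$)
  read 0, top V: go to q_1, push Y → (q_1, 1000001, YY$)
  read 1, top Y: go to q_1, push VY → (q_1, 000001, VYY$)
  read 0, top V: go to q_1, push Y → (q_1, 00001, YYY$)
  read 0, top Y: go to q_1, push ε → (q_1, 0001, YY$)
  read 0, top Y: go to q_1, push ε → (q_1, 001, Y$)
  read 0, top Y: go to q_1, push ε → (q_1, 01, $)
  read 0, top $: go to q_0, push U$ → (q_0, 1, U$)
  read 1, top U: go to q_2, push ε → (q_2, ε, $)
All input consumed; state q_2 ∈ F.

Accept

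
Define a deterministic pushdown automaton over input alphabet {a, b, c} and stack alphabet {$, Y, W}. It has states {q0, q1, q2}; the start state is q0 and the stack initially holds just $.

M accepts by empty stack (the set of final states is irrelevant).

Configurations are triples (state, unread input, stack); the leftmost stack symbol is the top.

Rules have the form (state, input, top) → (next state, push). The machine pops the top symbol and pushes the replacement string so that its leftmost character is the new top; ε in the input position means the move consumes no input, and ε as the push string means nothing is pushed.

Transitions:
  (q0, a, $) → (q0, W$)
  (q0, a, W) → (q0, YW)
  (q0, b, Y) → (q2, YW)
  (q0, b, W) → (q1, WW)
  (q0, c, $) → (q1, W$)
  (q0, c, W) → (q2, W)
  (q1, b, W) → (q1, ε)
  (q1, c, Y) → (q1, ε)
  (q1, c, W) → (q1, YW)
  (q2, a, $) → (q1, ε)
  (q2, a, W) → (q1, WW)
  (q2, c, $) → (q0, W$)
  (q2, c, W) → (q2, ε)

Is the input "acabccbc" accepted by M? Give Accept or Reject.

Reject

(q0, acabccbc, $) ⊢ (q0, cabccbc, W$) ⊢ (q2, abccbc, W$) ⊢ (q1, bccbc, WW$) ⊢ (q1, ccbc, W$) ⊢ (q1, cbc, YW$) ⊢ (q1, bc, W$) ⊢ (q1, c, $)
No transition applies at (q1, c, $); input not fully consumed.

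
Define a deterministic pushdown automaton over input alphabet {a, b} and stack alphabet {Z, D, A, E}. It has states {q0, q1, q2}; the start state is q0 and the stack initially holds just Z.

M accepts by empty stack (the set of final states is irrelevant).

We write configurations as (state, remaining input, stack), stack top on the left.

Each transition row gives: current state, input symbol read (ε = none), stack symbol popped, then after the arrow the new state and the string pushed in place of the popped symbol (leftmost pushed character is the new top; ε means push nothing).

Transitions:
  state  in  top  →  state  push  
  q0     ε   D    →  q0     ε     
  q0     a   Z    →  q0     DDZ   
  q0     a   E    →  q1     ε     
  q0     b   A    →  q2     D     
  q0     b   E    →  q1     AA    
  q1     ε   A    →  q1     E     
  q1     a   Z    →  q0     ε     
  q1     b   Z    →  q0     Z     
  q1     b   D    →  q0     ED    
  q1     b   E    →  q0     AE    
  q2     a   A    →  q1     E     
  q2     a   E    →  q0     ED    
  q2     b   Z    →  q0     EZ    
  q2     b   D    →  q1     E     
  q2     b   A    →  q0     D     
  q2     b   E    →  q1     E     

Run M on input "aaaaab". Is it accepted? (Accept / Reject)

(q0, aaaaab, Z)
  read a, top Z: go to q0, push DDZ → (q0, aaaab, DDZ)
  ε-move, top D: go to q0, push ε → (q0, aaaab, DZ)
  ε-move, top D: go to q0, push ε → (q0, aaaab, Z)
  read a, top Z: go to q0, push DDZ → (q0, aaab, DDZ)
  ε-move, top D: go to q0, push ε → (q0, aaab, DZ)
  ε-move, top D: go to q0, push ε → (q0, aaab, Z)
  read a, top Z: go to q0, push DDZ → (q0, aab, DDZ)
  ε-move, top D: go to q0, push ε → (q0, aab, DZ)
  ε-move, top D: go to q0, push ε → (q0, aab, Z)
  read a, top Z: go to q0, push DDZ → (q0, ab, DDZ)
  ε-move, top D: go to q0, push ε → (q0, ab, DZ)
  ε-move, top D: go to q0, push ε → (q0, ab, Z)
  read a, top Z: go to q0, push DDZ → (q0, b, DDZ)
  ε-move, top D: go to q0, push ε → (q0, b, DZ)
  ε-move, top D: go to q0, push ε → (q0, b, Z)
No transition applies at (q0, b, Z); input not fully consumed.

Reject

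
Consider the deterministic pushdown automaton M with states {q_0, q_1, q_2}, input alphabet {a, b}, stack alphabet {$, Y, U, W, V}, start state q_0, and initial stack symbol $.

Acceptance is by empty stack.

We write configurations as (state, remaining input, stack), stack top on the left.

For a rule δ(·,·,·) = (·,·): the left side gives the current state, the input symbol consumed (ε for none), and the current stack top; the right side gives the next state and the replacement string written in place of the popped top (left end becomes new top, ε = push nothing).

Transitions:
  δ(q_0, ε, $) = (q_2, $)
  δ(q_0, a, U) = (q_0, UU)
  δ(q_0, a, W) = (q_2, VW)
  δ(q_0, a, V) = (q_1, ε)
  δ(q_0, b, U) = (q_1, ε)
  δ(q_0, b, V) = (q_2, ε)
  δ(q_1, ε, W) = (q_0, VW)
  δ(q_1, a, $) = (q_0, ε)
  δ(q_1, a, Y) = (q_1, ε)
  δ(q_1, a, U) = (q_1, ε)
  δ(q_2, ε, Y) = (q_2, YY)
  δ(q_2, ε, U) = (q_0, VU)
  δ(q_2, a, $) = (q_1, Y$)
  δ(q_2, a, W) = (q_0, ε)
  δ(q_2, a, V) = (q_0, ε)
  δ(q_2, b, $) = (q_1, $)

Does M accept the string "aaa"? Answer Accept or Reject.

(q_0, aaa, $) ⊢ (q_2, aaa, $) ⊢ (q_1, aa, Y$) ⊢ (q_1, a, $) ⊢ (q_0, ε, ε)
All input consumed and the stack is empty.

Accept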